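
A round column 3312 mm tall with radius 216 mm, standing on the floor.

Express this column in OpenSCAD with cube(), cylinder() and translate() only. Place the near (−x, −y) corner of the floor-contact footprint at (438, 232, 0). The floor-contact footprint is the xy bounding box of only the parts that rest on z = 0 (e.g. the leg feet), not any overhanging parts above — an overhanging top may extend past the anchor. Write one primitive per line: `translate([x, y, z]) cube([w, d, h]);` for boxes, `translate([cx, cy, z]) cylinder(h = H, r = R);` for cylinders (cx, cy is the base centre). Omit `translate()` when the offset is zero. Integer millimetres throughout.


translate([654, 448, 0]) cylinder(h = 3312, r = 216);


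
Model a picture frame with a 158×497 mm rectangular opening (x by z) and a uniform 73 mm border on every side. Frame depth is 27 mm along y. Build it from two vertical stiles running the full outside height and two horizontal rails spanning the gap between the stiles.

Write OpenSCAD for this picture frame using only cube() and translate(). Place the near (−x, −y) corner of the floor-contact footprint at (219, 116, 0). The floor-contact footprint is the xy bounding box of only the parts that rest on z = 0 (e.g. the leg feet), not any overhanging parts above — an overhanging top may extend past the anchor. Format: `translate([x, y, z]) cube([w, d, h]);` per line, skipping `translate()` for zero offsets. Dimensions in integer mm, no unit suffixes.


translate([219, 116, 0]) cube([73, 27, 643]);
translate([450, 116, 0]) cube([73, 27, 643]);
translate([292, 116, 0]) cube([158, 27, 73]);
translate([292, 116, 570]) cube([158, 27, 73]);


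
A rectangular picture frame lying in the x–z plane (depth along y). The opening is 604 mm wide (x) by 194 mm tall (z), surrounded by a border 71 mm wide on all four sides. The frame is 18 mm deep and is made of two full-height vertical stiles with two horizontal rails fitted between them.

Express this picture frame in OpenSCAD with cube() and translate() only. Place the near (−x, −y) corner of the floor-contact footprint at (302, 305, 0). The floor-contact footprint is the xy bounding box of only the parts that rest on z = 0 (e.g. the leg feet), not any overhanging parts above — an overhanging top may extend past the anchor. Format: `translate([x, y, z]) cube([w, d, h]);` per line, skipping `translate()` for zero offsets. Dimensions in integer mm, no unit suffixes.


translate([302, 305, 0]) cube([71, 18, 336]);
translate([977, 305, 0]) cube([71, 18, 336]);
translate([373, 305, 0]) cube([604, 18, 71]);
translate([373, 305, 265]) cube([604, 18, 71]);


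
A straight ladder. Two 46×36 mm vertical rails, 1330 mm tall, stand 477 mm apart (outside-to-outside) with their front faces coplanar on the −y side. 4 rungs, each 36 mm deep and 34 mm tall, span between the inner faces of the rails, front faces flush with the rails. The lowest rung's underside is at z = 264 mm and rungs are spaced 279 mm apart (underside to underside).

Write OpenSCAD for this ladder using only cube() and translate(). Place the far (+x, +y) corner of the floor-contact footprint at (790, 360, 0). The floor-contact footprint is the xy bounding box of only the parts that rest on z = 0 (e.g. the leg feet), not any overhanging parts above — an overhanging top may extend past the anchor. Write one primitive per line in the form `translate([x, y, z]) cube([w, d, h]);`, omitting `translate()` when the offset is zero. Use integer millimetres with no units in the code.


// rung span = 477 - 2*46 = 385
// rung[k] z = 264 + k*279
translate([313, 324, 0]) cube([46, 36, 1330]);
translate([744, 324, 0]) cube([46, 36, 1330]);
translate([359, 324, 264]) cube([385, 36, 34]);
translate([359, 324, 543]) cube([385, 36, 34]);
translate([359, 324, 822]) cube([385, 36, 34]);
translate([359, 324, 1101]) cube([385, 36, 34]);


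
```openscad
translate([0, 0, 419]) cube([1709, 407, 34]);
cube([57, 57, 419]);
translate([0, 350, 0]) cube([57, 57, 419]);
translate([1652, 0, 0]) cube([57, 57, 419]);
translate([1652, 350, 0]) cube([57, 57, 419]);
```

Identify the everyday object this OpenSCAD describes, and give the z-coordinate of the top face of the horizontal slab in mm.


A bench. The seat-top height is 453 mm.

A long slab on four corner posts — a bench. The slab sits at z = 419 with thickness 34, so the top is 419 + 34 = 453 mm.


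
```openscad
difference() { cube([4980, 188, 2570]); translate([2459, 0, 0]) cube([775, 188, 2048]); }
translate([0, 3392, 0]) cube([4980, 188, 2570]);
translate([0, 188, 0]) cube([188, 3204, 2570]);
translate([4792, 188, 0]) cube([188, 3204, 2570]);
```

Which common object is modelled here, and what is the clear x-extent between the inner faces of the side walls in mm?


A single room. The interior width is 4604 mm.

Four walls enclosing a rectangle with a door in the front wall — a room. Outside width 4980 minus two 188 mm walls gives 4604 mm.


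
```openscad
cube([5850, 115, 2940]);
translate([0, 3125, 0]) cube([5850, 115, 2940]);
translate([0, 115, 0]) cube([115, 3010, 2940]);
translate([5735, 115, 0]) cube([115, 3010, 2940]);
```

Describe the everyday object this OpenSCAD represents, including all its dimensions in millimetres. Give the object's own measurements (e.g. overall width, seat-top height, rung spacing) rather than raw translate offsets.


The wall frame of a small rectangular building: four walls, each 2940 mm tall and 115 mm thick, enclosing a footprint 5850 mm (x) by 3240 mm (y) outside-to-outside, with no floor or roof. The front and back walls (the −y and +y sides) span the full width; the two side walls fit between them.


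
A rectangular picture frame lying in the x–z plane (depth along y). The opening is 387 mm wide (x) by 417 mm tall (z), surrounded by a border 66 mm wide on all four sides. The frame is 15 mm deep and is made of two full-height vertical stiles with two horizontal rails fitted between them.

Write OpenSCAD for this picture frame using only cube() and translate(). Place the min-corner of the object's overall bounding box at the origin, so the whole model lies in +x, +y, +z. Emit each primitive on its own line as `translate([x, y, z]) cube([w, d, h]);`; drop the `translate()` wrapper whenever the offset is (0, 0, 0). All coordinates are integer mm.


cube([66, 15, 549]);
translate([453, 0, 0]) cube([66, 15, 549]);
translate([66, 0, 0]) cube([387, 15, 66]);
translate([66, 0, 483]) cube([387, 15, 66]);


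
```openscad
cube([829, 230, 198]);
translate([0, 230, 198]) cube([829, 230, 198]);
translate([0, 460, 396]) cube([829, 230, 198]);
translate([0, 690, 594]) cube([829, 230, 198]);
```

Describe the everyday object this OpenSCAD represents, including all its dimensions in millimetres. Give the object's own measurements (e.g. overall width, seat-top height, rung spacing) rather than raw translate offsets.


A straight staircase of 4 solid steps. Each step is 829 mm wide (x), 230 mm deep (y, the going) and 198 mm tall (the rise). The first step rests on the floor; each subsequent step sits one going further in +y and one rise higher in +z, directly behind and above the previous step with no overlap.


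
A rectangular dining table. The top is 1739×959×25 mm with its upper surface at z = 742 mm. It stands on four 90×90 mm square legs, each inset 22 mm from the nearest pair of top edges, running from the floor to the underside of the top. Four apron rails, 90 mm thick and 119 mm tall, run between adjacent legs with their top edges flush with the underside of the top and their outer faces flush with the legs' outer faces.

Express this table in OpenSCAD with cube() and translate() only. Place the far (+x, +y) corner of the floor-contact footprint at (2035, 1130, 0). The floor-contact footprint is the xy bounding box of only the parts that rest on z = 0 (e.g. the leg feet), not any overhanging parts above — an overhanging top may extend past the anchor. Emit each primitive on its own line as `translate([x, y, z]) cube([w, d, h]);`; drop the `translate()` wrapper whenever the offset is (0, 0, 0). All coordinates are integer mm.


translate([318, 193, 717]) cube([1739, 959, 25]);
translate([340, 215, 0]) cube([90, 90, 717]);
translate([1945, 215, 0]) cube([90, 90, 717]);
translate([340, 1040, 0]) cube([90, 90, 717]);
translate([1945, 1040, 0]) cube([90, 90, 717]);
translate([430, 215, 598]) cube([1515, 90, 119]);
translate([430, 1040, 598]) cube([1515, 90, 119]);
translate([340, 305, 598]) cube([90, 735, 119]);
translate([1945, 305, 598]) cube([90, 735, 119]);


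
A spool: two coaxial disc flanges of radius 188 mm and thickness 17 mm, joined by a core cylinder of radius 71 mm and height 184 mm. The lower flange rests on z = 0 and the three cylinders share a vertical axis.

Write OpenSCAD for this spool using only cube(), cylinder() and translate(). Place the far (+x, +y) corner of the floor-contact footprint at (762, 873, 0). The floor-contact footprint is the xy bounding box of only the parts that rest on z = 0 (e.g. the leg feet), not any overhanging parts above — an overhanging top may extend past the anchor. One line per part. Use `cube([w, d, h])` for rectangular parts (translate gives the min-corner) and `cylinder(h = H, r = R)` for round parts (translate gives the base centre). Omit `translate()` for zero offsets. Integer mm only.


translate([574, 685, 0]) cylinder(h = 17, r = 188);
translate([574, 685, 17]) cylinder(h = 184, r = 71);
translate([574, 685, 201]) cylinder(h = 17, r = 188);


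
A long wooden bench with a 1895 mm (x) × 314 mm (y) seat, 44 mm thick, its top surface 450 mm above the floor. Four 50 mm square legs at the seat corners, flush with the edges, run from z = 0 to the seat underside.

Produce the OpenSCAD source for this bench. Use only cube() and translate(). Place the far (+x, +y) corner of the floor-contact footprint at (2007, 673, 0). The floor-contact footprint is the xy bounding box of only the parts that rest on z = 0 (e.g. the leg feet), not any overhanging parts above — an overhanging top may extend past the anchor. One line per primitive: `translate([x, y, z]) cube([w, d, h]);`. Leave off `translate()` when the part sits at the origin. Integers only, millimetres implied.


translate([112, 359, 406]) cube([1895, 314, 44]);
translate([112, 359, 0]) cube([50, 50, 406]);
translate([112, 623, 0]) cube([50, 50, 406]);
translate([1957, 359, 0]) cube([50, 50, 406]);
translate([1957, 623, 0]) cube([50, 50, 406]);


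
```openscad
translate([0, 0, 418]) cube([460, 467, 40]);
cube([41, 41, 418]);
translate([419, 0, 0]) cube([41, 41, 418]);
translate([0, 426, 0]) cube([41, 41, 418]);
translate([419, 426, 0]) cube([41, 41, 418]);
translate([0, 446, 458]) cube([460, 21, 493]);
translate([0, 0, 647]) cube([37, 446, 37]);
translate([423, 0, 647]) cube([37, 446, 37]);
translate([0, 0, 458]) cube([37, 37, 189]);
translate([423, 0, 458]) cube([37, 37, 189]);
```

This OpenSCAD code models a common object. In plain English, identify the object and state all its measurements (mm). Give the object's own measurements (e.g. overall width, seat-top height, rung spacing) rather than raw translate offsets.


A chair. The seat is a 460×467×40 mm slab with its top at z = 458 mm, on four 41×41 mm corner legs (flush with the seat edges, standing on z = 0). A flat backrest 21 mm thick, 493 mm tall, spans the full seat width and rises from the seat top along its +y edge, rear face flush with the rear of the seat. Two armrests of 37×37 mm section run along each side from the seat's front edge to the front of the backrest, top faces 226 mm above the seat top and outer faces flush with the seat's x-edges; a 37×37 mm post under the front of each armrest stands on the seat at the front corner.


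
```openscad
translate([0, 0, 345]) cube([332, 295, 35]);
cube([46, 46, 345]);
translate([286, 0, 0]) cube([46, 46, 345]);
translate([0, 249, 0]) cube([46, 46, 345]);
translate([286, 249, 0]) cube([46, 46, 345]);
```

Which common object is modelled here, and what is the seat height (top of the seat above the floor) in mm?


A stool. The seat height is 380 mm.

A 332×295×35 slab at z = 345 on four corner posts — a stool. The seat top is 345 + 35 = 380 mm.


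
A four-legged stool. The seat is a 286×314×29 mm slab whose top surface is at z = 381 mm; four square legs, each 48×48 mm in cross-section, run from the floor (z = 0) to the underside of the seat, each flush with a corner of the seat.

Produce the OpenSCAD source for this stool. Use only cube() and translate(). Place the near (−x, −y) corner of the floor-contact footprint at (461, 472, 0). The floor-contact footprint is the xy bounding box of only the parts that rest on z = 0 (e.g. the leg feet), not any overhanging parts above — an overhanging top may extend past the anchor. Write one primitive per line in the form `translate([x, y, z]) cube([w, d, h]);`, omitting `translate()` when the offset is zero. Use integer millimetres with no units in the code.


translate([461, 472, 352]) cube([286, 314, 29]);
translate([461, 472, 0]) cube([48, 48, 352]);
translate([699, 472, 0]) cube([48, 48, 352]);
translate([461, 738, 0]) cube([48, 48, 352]);
translate([699, 738, 0]) cube([48, 48, 352]);


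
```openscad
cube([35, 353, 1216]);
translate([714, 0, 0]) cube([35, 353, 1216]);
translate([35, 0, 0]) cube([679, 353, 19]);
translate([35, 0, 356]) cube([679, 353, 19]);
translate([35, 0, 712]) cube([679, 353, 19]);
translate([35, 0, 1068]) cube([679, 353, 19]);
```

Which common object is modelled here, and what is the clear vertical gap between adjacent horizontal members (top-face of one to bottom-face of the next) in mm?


A bookshelf. The clear shelf gap is 337 mm.

Two tall side panels with 4 horizontal boards between them — a bookshelf. The first two shelf undersides are at z = 0 and z = 356; with shelf thickness 19, the clear gap is 356 − 0 − 19 = 337 mm.


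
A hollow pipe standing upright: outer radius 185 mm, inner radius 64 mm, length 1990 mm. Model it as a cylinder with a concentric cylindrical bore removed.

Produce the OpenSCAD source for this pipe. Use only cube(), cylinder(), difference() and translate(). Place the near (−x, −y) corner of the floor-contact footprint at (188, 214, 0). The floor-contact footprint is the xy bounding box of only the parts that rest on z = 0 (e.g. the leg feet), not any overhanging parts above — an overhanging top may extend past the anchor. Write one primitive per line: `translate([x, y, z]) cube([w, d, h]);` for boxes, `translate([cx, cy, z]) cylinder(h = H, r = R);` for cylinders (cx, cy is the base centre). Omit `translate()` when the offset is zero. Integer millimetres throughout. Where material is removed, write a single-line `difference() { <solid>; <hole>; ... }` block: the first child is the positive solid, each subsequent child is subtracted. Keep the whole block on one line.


difference() { translate([373, 399, 0]) cylinder(h = 1990, r = 185); translate([373, 399, 0]) cylinder(h = 1990, r = 64); }


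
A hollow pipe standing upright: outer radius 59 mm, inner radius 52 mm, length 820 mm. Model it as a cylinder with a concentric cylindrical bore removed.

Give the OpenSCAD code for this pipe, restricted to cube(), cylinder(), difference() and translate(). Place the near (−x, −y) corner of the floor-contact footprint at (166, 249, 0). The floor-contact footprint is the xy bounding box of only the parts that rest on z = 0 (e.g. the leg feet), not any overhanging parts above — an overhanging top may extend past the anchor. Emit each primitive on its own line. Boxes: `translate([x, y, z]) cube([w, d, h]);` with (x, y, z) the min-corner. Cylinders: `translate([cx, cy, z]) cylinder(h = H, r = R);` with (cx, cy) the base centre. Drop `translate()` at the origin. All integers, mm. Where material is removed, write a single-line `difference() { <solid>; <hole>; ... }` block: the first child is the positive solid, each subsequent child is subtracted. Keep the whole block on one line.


difference() { translate([225, 308, 0]) cylinder(h = 820, r = 59); translate([225, 308, 0]) cylinder(h = 820, r = 52); }


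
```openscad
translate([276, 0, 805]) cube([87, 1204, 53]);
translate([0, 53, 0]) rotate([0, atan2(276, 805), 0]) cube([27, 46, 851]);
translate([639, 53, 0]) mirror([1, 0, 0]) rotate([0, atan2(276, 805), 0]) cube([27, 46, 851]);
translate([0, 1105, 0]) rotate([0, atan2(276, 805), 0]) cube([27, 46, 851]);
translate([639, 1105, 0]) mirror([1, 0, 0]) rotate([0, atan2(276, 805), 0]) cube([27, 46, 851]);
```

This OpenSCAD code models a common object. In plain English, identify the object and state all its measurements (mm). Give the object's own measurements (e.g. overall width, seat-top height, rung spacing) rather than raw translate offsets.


A sawhorse. A 87×1204×53 mm beam (x, y, z) sits on two A-frame leg pairs. Each pair is two raked legs of 27×46 mm section (46 mm along y) splaying symmetrically in x. Each leg rises 805 mm vertically over 276 mm of horizontal reach and is 851 mm long along its own axis. Every leg's outer bottom edge rests on the floor and its outer top edge meets a bottom edge of the beam — the left legs (tilting toward +x) meet the beam's −x bottom edge, the right legs (their mirror images, tilting toward −x) meet its +x bottom edge — so the leg tops tuck under the beam, the beam's underside is 805 mm above the floor, and the feet are 639 mm apart outside-to-outside with the beam centred between them. The two leg pairs are set in 53 mm from either end of the beam.


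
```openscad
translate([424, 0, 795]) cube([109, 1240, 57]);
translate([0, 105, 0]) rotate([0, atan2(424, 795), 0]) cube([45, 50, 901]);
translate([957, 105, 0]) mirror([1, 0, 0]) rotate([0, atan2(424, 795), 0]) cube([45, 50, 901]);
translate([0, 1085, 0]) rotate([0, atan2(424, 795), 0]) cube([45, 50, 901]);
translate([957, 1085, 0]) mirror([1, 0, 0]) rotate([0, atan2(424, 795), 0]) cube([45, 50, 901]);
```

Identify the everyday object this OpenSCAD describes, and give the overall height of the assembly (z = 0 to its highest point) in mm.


A sawhorse. The overall height is 852 mm.

A beam across two mirrored pairs of raked legs — a sawhorse. The beam's underside is at z = 795 (matching the legs' vertical rise in atan2(424, 795)) and the beam is 57 mm tall, so its top is at 795 + 57 = 852 mm. The raked legs top out at the beam's underside, so that is the highest point.


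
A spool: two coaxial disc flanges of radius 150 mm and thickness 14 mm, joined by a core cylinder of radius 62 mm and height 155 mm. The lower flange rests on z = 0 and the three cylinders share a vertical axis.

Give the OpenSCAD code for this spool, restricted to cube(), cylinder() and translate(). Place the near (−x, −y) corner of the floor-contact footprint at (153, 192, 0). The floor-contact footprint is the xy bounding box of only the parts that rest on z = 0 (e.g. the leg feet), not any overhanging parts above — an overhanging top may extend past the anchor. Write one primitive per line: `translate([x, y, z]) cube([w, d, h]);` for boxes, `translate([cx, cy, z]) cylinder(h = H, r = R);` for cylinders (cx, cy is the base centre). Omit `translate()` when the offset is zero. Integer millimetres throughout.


translate([303, 342, 0]) cylinder(h = 14, r = 150);
translate([303, 342, 14]) cylinder(h = 155, r = 62);
translate([303, 342, 169]) cylinder(h = 14, r = 150);


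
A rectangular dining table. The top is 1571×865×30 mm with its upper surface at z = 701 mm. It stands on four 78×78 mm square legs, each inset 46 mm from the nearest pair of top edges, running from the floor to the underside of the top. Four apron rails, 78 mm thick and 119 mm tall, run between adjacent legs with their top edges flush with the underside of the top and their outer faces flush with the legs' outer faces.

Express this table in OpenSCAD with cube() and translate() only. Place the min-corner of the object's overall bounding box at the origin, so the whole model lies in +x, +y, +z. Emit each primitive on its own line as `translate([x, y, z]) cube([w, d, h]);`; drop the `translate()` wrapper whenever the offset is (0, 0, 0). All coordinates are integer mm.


translate([0, 0, 671]) cube([1571, 865, 30]);
translate([46, 46, 0]) cube([78, 78, 671]);
translate([1447, 46, 0]) cube([78, 78, 671]);
translate([46, 741, 0]) cube([78, 78, 671]);
translate([1447, 741, 0]) cube([78, 78, 671]);
translate([124, 46, 552]) cube([1323, 78, 119]);
translate([124, 741, 552]) cube([1323, 78, 119]);
translate([46, 124, 552]) cube([78, 617, 119]);
translate([1447, 124, 552]) cube([78, 617, 119]);


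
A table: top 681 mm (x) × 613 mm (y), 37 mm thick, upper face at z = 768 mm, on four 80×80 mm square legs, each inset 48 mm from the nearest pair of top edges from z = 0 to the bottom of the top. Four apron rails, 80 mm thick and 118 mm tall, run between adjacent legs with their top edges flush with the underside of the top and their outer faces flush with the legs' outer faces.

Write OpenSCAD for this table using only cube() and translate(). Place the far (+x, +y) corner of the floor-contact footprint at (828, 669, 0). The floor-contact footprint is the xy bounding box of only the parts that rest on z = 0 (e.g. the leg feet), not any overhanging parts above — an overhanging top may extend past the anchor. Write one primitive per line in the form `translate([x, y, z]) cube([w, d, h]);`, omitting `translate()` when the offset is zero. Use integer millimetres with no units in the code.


translate([195, 104, 731]) cube([681, 613, 37]);
translate([243, 152, 0]) cube([80, 80, 731]);
translate([748, 152, 0]) cube([80, 80, 731]);
translate([243, 589, 0]) cube([80, 80, 731]);
translate([748, 589, 0]) cube([80, 80, 731]);
translate([323, 152, 613]) cube([425, 80, 118]);
translate([323, 589, 613]) cube([425, 80, 118]);
translate([243, 232, 613]) cube([80, 357, 118]);
translate([748, 232, 613]) cube([80, 357, 118]);


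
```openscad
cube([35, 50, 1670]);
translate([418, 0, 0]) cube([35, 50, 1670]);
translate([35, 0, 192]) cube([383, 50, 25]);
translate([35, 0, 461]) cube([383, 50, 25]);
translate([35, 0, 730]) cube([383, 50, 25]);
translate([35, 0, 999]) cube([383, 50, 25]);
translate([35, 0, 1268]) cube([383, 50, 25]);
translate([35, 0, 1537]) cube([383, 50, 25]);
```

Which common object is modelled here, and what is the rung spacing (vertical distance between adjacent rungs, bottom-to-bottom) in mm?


A ladder. The rung spacing is 269 mm.

Two tall 35×50 posts with 6 short bars between them — a ladder. Adjacent rungs sit at z = 192 and z = 461, so the spacing is 461 − 192 = 269 mm.


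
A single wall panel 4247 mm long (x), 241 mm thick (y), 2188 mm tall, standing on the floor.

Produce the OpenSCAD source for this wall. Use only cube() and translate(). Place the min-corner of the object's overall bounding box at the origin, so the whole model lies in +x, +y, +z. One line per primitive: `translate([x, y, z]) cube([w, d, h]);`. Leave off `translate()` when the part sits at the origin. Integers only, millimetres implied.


cube([4247, 241, 2188]);


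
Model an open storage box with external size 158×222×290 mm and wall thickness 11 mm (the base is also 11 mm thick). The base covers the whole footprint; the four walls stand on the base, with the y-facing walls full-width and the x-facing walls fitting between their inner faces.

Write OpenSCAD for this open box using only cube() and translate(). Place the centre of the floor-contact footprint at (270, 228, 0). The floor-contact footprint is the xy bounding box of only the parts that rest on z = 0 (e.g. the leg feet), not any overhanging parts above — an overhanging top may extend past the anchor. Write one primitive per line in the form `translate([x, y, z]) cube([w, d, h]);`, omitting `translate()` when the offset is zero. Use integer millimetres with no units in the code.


translate([191, 117, 0]) cube([158, 222, 11]);
translate([191, 117, 11]) cube([158, 11, 279]);
translate([191, 328, 11]) cube([158, 11, 279]);
translate([191, 128, 11]) cube([11, 200, 279]);
translate([338, 128, 11]) cube([11, 200, 279]);


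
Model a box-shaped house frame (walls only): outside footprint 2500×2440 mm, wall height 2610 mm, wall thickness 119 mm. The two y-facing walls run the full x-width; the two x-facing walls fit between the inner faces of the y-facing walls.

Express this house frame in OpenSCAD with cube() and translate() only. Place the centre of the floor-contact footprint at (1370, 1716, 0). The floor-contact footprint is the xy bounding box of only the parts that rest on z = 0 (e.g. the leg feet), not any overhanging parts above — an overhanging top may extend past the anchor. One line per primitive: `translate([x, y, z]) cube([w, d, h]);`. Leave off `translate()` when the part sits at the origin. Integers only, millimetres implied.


translate([120, 496, 0]) cube([2500, 119, 2610]);
translate([120, 2817, 0]) cube([2500, 119, 2610]);
translate([120, 615, 0]) cube([119, 2202, 2610]);
translate([2501, 615, 0]) cube([119, 2202, 2610]);


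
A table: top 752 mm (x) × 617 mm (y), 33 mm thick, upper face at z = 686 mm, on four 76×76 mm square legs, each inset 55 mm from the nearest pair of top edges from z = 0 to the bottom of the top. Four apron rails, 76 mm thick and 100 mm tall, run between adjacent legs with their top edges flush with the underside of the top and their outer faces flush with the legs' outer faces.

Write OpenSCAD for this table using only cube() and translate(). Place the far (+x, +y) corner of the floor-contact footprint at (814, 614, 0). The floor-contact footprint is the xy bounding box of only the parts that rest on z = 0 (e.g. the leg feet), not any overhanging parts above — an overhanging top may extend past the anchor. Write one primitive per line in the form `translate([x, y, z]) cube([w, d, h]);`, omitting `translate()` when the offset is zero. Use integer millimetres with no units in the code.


// leg_h = 686 - 33 = 653
// apron z = 653 - 100 = 553
translate([117, 52, 653]) cube([752, 617, 33]);
translate([172, 107, 0]) cube([76, 76, 653]);
translate([738, 107, 0]) cube([76, 76, 653]);
translate([172, 538, 0]) cube([76, 76, 653]);
translate([738, 538, 0]) cube([76, 76, 653]);
translate([248, 107, 553]) cube([490, 76, 100]);
translate([248, 538, 553]) cube([490, 76, 100]);
translate([172, 183, 553]) cube([76, 355, 100]);
translate([738, 183, 553]) cube([76, 355, 100]);


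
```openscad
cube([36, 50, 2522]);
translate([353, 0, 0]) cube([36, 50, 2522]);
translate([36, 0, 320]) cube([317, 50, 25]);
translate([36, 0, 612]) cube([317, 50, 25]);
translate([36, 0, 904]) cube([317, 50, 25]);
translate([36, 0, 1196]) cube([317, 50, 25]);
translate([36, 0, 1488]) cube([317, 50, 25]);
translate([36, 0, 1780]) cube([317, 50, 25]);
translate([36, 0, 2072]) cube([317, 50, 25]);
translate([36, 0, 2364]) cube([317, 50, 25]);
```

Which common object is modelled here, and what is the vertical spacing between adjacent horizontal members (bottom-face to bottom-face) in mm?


A ladder. The rung spacing is 292 mm.

Two tall 36×50 posts with 8 short bars between them — a ladder. Adjacent rungs sit at z = 320 and z = 612, so the spacing is 612 − 320 = 292 mm.


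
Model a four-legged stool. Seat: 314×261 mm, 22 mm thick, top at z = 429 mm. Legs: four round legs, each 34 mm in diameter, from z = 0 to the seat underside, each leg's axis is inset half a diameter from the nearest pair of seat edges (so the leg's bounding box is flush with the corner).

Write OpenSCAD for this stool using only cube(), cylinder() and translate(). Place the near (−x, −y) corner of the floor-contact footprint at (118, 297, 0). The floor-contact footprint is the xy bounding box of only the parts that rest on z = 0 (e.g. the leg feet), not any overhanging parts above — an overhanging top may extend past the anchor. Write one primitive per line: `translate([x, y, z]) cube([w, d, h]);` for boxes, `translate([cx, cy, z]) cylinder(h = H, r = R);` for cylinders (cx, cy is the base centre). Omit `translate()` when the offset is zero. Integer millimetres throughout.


// leg_h = 429 - 22 = 407
translate([118, 297, 407]) cube([314, 261, 22]);
translate([135, 314, 0]) cylinder(h = 407, r = 17);
translate([415, 314, 0]) cylinder(h = 407, r = 17);
translate([135, 541, 0]) cylinder(h = 407, r = 17);
translate([415, 541, 0]) cylinder(h = 407, r = 17);


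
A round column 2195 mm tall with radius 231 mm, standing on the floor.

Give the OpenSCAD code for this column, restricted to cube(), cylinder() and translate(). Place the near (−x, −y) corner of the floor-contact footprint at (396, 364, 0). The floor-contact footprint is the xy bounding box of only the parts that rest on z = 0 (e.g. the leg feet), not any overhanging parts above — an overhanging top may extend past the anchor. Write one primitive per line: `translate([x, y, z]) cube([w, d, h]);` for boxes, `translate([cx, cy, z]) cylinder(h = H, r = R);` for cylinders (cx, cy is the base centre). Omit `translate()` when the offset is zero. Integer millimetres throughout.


translate([627, 595, 0]) cylinder(h = 2195, r = 231);


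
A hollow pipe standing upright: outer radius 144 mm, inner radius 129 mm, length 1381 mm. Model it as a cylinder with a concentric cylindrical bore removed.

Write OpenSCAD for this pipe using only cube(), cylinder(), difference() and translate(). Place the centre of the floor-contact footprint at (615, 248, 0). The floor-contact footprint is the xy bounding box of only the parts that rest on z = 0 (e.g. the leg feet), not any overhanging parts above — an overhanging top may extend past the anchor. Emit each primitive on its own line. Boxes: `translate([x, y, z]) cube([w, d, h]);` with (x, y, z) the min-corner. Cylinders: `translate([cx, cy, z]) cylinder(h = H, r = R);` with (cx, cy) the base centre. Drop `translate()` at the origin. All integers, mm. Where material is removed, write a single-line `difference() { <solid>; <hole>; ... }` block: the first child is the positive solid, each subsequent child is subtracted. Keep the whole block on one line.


difference() { translate([615, 248, 0]) cylinder(h = 1381, r = 144); translate([615, 248, 0]) cylinder(h = 1381, r = 129); }


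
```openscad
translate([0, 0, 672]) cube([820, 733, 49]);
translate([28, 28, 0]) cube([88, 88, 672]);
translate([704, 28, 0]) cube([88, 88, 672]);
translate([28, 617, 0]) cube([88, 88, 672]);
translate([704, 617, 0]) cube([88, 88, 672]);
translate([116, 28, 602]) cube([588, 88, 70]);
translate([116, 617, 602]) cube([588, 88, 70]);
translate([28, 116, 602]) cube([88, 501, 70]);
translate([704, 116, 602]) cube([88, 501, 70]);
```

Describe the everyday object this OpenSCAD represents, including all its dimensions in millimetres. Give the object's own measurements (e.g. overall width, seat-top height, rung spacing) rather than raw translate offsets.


A rectangular dining table. The top is 820×733×49 mm with its upper surface at z = 721 mm. It stands on four 88×88 mm square legs, each inset 28 mm from the nearest pair of top edges, running from the floor to the underside of the top. Four apron rails, 88 mm thick and 70 mm tall, run between adjacent legs with their top edges flush with the underside of the top and their outer faces flush with the legs' outer faces.


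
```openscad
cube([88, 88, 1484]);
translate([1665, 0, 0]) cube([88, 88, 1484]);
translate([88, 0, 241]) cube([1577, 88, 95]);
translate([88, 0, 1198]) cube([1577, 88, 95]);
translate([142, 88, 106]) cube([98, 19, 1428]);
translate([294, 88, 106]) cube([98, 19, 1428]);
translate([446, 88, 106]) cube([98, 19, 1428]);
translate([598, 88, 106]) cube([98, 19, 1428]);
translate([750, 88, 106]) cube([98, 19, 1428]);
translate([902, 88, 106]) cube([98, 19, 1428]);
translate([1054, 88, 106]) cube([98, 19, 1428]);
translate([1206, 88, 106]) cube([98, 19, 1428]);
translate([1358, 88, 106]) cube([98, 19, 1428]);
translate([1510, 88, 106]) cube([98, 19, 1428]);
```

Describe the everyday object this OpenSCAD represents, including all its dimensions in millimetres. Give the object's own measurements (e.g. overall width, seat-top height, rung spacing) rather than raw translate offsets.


A fence section. Two 88×88 mm posts, 1484 mm tall, stand on the floor with a clear span of 1577 mm between their inner faces. Two horizontal rails of 88×95 mm section span the gap between the posts with their undersides at z = 241 mm and z = 1198 mm, flush with the posts' −y face. 10 pickets, each 98 mm wide, 19 mm thick and 1428 mm tall, are fixed to the +y face of the rails with their bottoms at z = 106 mm, spaced across the span with a 54 mm gap after the −x post and between neighbouring pickets, with 57 mm left before the +x post.


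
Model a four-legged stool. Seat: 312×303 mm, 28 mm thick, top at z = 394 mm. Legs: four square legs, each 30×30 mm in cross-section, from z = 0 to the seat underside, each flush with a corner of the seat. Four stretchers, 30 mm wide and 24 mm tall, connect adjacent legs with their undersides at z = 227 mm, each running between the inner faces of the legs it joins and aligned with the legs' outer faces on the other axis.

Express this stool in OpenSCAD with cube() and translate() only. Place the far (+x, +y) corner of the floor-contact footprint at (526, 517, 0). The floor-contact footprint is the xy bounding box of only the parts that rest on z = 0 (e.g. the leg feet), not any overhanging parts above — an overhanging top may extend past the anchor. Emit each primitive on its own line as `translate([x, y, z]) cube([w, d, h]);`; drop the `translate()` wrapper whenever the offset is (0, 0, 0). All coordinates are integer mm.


translate([214, 214, 366]) cube([312, 303, 28]);
translate([214, 214, 0]) cube([30, 30, 366]);
translate([496, 214, 0]) cube([30, 30, 366]);
translate([214, 487, 0]) cube([30, 30, 366]);
translate([496, 487, 0]) cube([30, 30, 366]);
translate([244, 214, 227]) cube([252, 30, 24]);
translate([244, 487, 227]) cube([252, 30, 24]);
translate([214, 244, 227]) cube([30, 243, 24]);
translate([496, 244, 227]) cube([30, 243, 24]);


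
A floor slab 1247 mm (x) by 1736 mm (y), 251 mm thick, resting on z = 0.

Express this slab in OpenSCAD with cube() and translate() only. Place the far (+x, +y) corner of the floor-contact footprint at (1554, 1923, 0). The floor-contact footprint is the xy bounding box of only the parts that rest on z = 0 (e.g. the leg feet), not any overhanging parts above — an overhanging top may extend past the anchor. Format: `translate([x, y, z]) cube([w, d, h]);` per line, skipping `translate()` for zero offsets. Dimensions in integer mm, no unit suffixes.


translate([307, 187, 0]) cube([1247, 1736, 251]);


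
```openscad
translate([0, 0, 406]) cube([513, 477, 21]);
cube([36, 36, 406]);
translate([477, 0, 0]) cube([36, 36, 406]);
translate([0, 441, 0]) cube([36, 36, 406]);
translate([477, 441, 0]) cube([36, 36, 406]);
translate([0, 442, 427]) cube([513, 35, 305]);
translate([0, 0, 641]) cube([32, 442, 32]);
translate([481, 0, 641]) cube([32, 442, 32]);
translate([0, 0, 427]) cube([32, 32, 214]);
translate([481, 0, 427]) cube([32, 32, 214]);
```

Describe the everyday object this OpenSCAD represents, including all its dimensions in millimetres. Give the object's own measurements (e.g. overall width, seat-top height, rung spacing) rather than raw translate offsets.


A chair. The seat is a 513×477×21 mm slab with its top at z = 427 mm, on four 36×36 mm corner legs (flush with the seat edges, standing on z = 0). A flat backrest 35 mm thick, 305 mm tall, spans the full seat width and rises from the seat top along its +y edge, rear face flush with the rear of the seat. Two armrests of 32×32 mm section run along each side from the seat's front edge to the front of the backrest, top faces 246 mm above the seat top and outer faces flush with the seat's x-edges; a 32×32 mm post under the front of each armrest stands on the seat at the front corner.


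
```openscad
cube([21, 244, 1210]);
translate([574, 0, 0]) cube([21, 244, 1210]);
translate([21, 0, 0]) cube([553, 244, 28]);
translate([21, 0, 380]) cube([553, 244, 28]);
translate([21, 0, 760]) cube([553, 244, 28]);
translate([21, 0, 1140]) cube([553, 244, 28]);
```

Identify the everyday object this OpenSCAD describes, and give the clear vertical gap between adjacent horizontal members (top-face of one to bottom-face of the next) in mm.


A bookshelf. The clear shelf gap is 352 mm.

Two tall side panels with 4 horizontal boards between them — a bookshelf. The first two shelf undersides are at z = 0 and z = 380; with shelf thickness 28, the clear gap is 380 − 0 − 28 = 352 mm.


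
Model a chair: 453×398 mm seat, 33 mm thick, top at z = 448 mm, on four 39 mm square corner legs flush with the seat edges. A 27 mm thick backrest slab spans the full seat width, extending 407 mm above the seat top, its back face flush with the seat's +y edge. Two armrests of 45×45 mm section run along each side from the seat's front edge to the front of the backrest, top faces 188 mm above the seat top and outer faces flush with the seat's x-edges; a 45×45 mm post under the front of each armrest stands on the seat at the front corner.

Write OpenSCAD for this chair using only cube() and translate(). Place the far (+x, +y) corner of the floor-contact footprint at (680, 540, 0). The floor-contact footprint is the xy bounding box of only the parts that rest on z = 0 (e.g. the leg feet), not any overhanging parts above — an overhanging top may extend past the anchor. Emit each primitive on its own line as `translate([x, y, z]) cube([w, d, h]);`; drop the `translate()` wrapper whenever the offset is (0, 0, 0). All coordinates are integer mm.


translate([227, 142, 415]) cube([453, 398, 33]);
translate([227, 142, 0]) cube([39, 39, 415]);
translate([641, 142, 0]) cube([39, 39, 415]);
translate([227, 501, 0]) cube([39, 39, 415]);
translate([641, 501, 0]) cube([39, 39, 415]);
translate([227, 513, 448]) cube([453, 27, 407]);
translate([227, 142, 591]) cube([45, 371, 45]);
translate([635, 142, 591]) cube([45, 371, 45]);
translate([227, 142, 448]) cube([45, 45, 143]);
translate([635, 142, 448]) cube([45, 45, 143]);


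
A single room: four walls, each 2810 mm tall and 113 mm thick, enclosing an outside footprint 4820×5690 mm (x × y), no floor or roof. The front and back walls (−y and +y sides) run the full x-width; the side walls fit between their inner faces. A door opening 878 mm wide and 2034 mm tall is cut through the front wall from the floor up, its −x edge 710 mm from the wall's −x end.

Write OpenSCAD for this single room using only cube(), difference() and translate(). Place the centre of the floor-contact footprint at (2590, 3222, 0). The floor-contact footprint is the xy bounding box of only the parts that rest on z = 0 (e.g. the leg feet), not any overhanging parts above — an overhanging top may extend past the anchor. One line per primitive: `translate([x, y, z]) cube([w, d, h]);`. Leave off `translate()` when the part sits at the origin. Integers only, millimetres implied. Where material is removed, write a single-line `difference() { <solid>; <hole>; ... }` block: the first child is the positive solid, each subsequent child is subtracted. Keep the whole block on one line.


difference() { translate([180, 377, 0]) cube([4820, 113, 2810]); translate([890, 377, 0]) cube([878, 113, 2034]); }
translate([180, 5954, 0]) cube([4820, 113, 2810]);
translate([180, 490, 0]) cube([113, 5464, 2810]);
translate([4887, 490, 0]) cube([113, 5464, 2810]);


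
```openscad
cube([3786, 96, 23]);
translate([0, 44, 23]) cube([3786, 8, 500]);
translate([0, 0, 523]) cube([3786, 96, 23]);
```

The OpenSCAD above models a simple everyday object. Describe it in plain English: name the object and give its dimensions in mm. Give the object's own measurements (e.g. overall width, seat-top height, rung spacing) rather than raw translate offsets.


An I-beam lying along x, 3786 mm long. Overall section height 546 mm. Two flanges 96 mm wide (y) and 23 mm thick, one on the floor and one at the top; a web 8 mm thick runs between them, centred on the flange width.


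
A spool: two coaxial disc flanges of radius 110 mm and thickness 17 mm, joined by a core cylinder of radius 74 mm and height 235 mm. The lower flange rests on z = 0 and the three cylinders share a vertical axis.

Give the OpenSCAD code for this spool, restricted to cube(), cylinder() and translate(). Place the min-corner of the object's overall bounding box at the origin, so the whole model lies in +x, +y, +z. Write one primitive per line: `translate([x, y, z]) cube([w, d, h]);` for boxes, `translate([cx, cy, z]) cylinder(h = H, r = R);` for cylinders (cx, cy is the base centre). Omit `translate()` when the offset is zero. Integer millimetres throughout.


translate([110, 110, 0]) cylinder(h = 17, r = 110);
translate([110, 110, 17]) cylinder(h = 235, r = 74);
translate([110, 110, 252]) cylinder(h = 17, r = 110);
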